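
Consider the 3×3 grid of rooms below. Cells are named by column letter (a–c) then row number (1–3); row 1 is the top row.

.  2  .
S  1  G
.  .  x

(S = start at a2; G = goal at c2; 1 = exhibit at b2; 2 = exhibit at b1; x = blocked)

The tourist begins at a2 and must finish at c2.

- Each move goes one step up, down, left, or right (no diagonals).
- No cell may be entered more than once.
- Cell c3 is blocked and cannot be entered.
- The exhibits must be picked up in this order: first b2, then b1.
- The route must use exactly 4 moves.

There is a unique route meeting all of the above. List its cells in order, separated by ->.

The waypoints must appear in the order b2, b1, with no cell reused.
Route from a2: right to b2, up to b1, right to c1, down to c2 — 4 moves in all.
Check: order respected (1 at step 1, 2 at step 2); 4 moves as required.

a2 -> b2 -> b1 -> c1 -> c2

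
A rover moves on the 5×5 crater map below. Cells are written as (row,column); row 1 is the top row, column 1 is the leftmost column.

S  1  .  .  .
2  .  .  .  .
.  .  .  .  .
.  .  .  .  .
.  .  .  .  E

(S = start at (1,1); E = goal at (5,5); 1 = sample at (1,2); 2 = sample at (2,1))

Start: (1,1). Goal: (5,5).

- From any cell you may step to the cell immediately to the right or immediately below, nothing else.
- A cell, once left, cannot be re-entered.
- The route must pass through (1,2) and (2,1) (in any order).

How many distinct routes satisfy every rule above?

A right/down-only route from (1,1) to (5,5) makes exactly 4 down-moves and 4 right-moves in some order.
With no other constraints that would be C(8,4) = 70 routes.
(2,1) is below but to the left of (1,2): going (1,2) → (2,1) would need a leftward move and (2,1) → (1,2) an upward move, so no right/down-only route can visit both required cells.
No route satisfies every constraint, so the count is 0.

0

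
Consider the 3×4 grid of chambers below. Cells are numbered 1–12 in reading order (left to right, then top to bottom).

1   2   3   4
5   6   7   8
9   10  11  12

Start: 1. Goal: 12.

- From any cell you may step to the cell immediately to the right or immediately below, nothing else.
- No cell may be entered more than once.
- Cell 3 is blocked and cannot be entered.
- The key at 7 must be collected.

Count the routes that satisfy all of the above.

A right/down-only route from 1 to 12 makes exactly 2 down-moves and 3 right-moves in some order.
With no other constraints that would be C(5,2) = 10 routes.
Split at 7 and multiply the segment counts (each segment already excludes blocked cells): 1→7: 2; 7→12: 2; product = 4.
That gives 4 routes.

4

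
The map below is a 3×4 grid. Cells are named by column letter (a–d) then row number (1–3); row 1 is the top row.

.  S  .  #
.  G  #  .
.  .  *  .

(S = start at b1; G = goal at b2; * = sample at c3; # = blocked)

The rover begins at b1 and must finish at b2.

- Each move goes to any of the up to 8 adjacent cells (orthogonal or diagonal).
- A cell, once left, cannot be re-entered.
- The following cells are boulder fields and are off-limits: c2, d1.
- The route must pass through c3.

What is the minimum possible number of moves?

Any route passes through c3 somewhere between b1 and b2. Summing Chebyshev distances along the two legs (b1 → c3 → b2) gives a lower bound of 2 + 1 = 3 moves.
The shortest route satisfying every rule uses 4 moves: b1 → c1 → d2 → c3 → b2.
The no-revisit rule (legs can't share cells) pushes the minimum above the 3-move bound; an exhaustive check rules out every length from 3 to 3, leaving 4 as the minimum.

4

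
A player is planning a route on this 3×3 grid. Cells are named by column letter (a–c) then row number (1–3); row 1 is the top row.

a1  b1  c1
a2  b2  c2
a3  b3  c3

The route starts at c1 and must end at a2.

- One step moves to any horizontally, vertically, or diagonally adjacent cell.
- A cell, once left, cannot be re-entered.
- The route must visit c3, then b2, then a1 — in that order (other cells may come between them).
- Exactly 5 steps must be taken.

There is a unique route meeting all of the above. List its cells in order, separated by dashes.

c1 - c2 - c3 - b2 - a1 - a2

The waypoints must appear in the order c3, b2, a1, with no cell reused.
Route from c1: 2× down (reaching c3), 2× up-left (reaching a1), down to a2 — 5 moves in all.
Check: order respected (c3 at step 2, b2 at step 3, a1 at step 4); 5 moves as required.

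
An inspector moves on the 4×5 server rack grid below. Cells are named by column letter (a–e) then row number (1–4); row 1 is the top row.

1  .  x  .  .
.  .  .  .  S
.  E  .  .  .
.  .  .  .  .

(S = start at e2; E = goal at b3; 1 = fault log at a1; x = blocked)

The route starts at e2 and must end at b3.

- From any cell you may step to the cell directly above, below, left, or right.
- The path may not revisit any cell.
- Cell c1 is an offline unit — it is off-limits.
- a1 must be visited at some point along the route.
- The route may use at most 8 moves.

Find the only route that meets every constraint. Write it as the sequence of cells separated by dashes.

e2 - d2 - c2 - b2 - b1 - a1 - a2 - a3 - b3

Any route must reach a1 and still end at b3 within 8 moves, so the order of the required stops is forced.
Route from e2: 3× left (reaching b2), up to b1, left to a1, 2× down (reaching a3), right to b3 — 8 moves in all.
Check: all required cells visited; 8 ≤ 8 moves.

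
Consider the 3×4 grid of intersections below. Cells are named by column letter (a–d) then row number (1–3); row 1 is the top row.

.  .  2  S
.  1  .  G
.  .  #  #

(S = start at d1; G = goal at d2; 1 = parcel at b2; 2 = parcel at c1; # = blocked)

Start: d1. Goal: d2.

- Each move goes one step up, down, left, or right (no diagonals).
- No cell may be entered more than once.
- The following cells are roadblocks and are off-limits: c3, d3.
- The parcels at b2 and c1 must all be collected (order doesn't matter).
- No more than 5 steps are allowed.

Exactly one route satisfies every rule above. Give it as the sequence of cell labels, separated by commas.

The 5-move cap with required stops at b2, c1 leaves no slack for detours.
Route from d1: 2× left (reaching b1), down to b2, 2× right (reaching d2) — 5 moves in all.
Check: all required cells visited; 5 ≤ 5 moves.

d1, c1, b1, b2, c2, d2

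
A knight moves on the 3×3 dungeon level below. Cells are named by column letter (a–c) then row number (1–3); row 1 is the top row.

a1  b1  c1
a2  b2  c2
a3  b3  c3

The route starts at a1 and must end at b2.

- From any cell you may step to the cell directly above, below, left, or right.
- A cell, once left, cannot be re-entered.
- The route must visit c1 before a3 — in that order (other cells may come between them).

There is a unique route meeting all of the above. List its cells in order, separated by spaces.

a1 b1 c1 c2 c3 b3 a3 a2 b2

The waypoints must appear in the order c1, a3, with no cell reused.
Route from a1: 2× right (reaching c1), 2× down (reaching c3), 2× left (reaching a3), up to a2, right to b2 — 8 moves in all.
Check: order respected (c1 at step 2, a3 at step 6).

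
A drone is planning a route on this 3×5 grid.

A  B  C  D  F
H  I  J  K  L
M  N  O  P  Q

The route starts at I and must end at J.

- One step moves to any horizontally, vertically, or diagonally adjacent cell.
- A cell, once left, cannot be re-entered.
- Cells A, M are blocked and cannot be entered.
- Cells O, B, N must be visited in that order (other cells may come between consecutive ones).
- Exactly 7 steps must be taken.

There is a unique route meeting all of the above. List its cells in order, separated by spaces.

The waypoints must appear in the order O, B, N, with no cell reused.
Route from I: down-right to O, up-right to K, up-left to C, left to B, down-left to H, down-right to N, up-right to J — 7 moves in all.
Check: order respected (O at step 1, B at step 4, N at step 6); 7 moves as required.

I O K C B H N J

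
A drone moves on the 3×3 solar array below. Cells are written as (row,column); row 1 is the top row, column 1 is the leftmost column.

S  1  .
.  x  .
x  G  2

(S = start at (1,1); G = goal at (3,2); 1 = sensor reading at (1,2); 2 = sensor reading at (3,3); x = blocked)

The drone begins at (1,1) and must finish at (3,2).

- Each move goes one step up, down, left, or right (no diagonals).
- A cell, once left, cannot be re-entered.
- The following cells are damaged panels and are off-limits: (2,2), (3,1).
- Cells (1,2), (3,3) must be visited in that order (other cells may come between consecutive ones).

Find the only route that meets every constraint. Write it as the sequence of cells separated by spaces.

(1,1) (1,2) (1,3) (2,3) (3,3) (3,2)

The waypoints must appear in the order (1,2), (3,3), with no cell reused.
Route from (1,1): 2× right (reaching (1,3)), 2× down (reaching (3,3)), left to (3,2) — 5 moves in all.
Check: order respected (1 at step 1, 2 at step 4).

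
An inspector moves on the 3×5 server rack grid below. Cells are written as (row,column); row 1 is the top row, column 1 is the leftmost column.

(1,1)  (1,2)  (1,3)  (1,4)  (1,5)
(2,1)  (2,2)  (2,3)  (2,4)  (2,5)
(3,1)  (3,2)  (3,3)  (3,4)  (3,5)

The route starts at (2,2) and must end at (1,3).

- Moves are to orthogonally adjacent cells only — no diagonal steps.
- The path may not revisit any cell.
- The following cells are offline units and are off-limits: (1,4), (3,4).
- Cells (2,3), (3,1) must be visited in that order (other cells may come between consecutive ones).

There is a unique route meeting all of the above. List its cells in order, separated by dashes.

The waypoints must appear in the order (2,3), (3,1), with no cell reused.
Route from (2,2): right 1 to (2,3), down 1 to (3,3), left 2 to (3,1), up 2 to (1,1), right 2 to (1,3) — 8 moves in all.
Check: order respected ((2,3) at step 1, (3,1) at step 4).

(2,2) - (2,3) - (3,3) - (3,2) - (3,1) - (2,1) - (1,1) - (1,2) - (1,3)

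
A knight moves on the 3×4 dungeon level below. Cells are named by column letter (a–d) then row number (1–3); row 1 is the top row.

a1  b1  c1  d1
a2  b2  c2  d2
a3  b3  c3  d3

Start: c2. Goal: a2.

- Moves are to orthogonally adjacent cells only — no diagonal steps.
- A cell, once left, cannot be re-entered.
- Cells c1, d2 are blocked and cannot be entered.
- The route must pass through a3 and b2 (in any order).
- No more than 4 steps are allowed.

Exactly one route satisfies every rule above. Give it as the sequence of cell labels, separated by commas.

The budget equals the shortest possible length, so every move has to be on a shortest route through the required cells.
Route from c2: left 1 to b2, down 1 to b3, left 1 to a3, up 1 to a2 — 4 moves in all.
Check: all required cells visited; 4 ≤ 4 moves.

c2, b2, b3, a3, a2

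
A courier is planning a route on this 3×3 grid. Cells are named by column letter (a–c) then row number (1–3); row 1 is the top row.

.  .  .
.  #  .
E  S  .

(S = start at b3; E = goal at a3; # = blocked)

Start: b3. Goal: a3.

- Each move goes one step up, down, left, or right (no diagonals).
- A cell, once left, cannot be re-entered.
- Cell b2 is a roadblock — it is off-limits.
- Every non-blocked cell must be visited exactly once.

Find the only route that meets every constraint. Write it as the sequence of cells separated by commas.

Need to visit all 8 open cells exactly once, starting at b3 and ending at a3.
Route from b3: right 1 to c3, up 2 to c1, left 2 to a1, down 2 to a3 — 7 moves in all.
Check: all 8 open cells covered.

b3, c3, c2, c1, b1, a1, a2, a3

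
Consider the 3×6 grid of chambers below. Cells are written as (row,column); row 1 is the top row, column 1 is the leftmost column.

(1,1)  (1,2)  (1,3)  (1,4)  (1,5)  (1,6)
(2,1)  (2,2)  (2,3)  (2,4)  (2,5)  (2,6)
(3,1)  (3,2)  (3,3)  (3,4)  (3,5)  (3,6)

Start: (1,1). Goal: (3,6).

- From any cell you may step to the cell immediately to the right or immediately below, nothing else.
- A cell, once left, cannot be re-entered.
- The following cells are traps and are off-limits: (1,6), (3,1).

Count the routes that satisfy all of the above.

19

A right/down-only route from (1,1) to (3,6) makes exactly 2 down-moves and 5 right-moves in some order.
With no other constraints that would be C(7,2) = 21 routes.
Subtract routes through each blocked cell (inclusion–exclusion for overlaps): − through (1,6): 1 − through (3,1): 1 → 19.
That gives 19 routes.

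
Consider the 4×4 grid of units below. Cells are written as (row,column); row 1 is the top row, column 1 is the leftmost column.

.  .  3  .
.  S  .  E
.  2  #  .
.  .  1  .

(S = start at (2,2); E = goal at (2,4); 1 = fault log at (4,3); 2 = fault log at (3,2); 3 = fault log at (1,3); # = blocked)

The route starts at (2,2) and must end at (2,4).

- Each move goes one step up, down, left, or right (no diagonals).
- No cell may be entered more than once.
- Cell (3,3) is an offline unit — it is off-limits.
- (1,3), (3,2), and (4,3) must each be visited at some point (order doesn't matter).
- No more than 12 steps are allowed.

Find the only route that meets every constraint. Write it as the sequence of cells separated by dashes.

(2,2) - (2,3) - (1,3) - (1,2) - (1,1) - (2,1) - (3,1) - (3,2) - (4,2) - (4,3) - (4,4) - (3,4) - (2,4)

The 12-move cap with required stops at (1,3), (3,2), (4,3) leaves no slack for detours.
Route from (2,2): right 1 to (2,3), up 1 to (1,3), left 2 to (1,1), down 2 to (3,1), right 1 to (3,2), down 1 to (4,2), right 2 to (4,4), up 2 to (2,4) — 12 moves in all.
Check: all required cells visited; 12 ≤ 12 moves.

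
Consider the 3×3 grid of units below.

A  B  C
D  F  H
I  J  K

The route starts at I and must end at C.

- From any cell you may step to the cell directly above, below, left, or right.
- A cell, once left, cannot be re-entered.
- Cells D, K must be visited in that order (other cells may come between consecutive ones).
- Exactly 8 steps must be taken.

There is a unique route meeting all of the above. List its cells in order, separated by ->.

I -> D -> A -> B -> F -> J -> K -> H -> C

The waypoints must appear in the order D, K, with no cell reused.
Route from I: up 2 to A, right 1 to B, down 2 to J, right 1 to K, up 2 to C — 8 moves in all.
Check: order respected (D at step 1, K at step 6); 8 moves as required.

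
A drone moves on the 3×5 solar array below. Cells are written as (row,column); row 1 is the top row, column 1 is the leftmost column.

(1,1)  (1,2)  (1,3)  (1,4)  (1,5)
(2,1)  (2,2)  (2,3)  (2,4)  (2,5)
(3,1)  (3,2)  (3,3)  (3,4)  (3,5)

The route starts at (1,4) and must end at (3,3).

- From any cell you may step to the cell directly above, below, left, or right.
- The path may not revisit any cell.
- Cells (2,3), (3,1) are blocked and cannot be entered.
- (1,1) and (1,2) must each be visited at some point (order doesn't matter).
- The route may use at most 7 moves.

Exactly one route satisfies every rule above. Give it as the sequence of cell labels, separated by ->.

(1,4) -> (1,3) -> (1,2) -> (1,1) -> (2,1) -> (2,2) -> (3,2) -> (3,3)

Any route must reach (1,1) and (1,2) and still end at (3,3) within 7 moves, so the order of the required stops is forced.
Route from (1,4): 3× left (reaching (1,1)), down to (2,1), right to (2,2), down to (3,2), right to (3,3) — 7 moves in all.
Check: all required cells visited; 7 ≤ 7 moves.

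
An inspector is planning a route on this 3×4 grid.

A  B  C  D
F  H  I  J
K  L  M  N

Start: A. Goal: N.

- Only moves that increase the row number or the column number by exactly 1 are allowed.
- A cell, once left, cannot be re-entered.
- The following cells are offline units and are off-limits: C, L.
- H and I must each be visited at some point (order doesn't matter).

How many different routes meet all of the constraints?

A right/down-only route from A to N makes exactly 2 down-moves and 3 right-moves in some order.
With no other constraints that would be C(5,2) = 10 routes.
A monotone route can only reach the required cells in the order H, I, so split there and multiply the segment counts (each segment already excludes blocked cells): A→H: 2; H→I: 1; I→N: 2; product = 4.
That gives 4 routes.

4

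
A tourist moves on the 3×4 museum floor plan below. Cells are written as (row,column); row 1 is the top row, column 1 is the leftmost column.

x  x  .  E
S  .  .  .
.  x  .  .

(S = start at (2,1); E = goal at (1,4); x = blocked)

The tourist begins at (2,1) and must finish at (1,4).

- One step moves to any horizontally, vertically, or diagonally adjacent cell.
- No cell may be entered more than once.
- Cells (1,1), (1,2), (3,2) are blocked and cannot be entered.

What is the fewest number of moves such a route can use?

3

With diagonal moves allowed, the Chebyshev distance max(|Δrow|,|Δcol|) from (2,1) to (1,4) is 3, so at least 3 moves are needed.
A route of 3 moves achieves this: (2,1) → (2,2) → (1,3) → (1,4).
Since 3 matches the lower bound, it is optimal.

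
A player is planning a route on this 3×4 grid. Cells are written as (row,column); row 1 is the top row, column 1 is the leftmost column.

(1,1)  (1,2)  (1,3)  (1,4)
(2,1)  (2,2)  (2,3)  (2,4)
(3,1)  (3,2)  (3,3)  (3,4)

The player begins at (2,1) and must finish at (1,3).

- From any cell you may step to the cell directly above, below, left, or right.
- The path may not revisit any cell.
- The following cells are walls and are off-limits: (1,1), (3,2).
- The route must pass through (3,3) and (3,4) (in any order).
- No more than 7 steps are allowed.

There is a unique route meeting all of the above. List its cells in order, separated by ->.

(2,1) -> (2,2) -> (2,3) -> (3,3) -> (3,4) -> (2,4) -> (1,4) -> (1,3)

Any route must reach (3,3) and (3,4) and still end at (1,3) within 7 moves, so the order of the required stops is forced.
Route from (2,1): right 2 to (2,3), down 1 to (3,3), right 1 to (3,4), up 2 to (1,4), left 1 to (1,3) — 7 moves in all.
Check: all required cells visited; 7 ≤ 7 moves.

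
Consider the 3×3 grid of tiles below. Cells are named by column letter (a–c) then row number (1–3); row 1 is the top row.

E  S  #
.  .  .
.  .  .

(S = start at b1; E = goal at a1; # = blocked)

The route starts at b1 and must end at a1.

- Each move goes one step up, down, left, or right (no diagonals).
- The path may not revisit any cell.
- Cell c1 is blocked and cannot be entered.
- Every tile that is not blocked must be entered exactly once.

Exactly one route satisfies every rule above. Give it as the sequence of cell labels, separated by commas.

b1, b2, c2, c3, b3, a3, a2, a1

Need to visit all 8 open cells exactly once, starting at b1 and ending at a1.
Route from b1: down to b2, right to c2, down to c3, 2× left (reaching a3), 2× up (reaching a1) — 7 moves in all.
Check: all 8 open cells covered.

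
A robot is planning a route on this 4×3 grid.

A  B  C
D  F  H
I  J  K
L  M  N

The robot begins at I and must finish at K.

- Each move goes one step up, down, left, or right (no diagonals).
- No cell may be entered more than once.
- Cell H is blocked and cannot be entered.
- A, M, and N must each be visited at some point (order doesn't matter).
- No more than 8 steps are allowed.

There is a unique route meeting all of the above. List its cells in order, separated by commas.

The 8-move cap with required stops at A, M, N leaves no slack for detours.
Route from I: 2× up (reaching A), right to B, 3× down (reaching M), right to N, up to K — 8 moves in all.
Check: all required cells visited; 8 ≤ 8 moves.

I, D, A, B, F, J, M, N, K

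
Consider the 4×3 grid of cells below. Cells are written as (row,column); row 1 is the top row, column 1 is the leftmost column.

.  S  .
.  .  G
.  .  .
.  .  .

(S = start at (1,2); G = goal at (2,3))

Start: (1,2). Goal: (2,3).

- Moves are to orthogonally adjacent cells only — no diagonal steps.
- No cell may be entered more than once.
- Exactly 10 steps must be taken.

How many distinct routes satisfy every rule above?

Need simple routes of exactly 10 moves from (1,2) to (2,3) (Manhattan distance 2, so 4 moves are spent on a detour and 4 undoing it).
Enumerating: (1,2) (1,1) (2,1) (3,1) (4,1) (4,2) (4,3) (3,3) (3,2) (2,2) (2,3) | (1,2) (1,1) (2,1) (2,2) (3,2) (3,1) (4,1) (4,2) (4,3) (3,3) (2,3).
That gives 2 routes.

2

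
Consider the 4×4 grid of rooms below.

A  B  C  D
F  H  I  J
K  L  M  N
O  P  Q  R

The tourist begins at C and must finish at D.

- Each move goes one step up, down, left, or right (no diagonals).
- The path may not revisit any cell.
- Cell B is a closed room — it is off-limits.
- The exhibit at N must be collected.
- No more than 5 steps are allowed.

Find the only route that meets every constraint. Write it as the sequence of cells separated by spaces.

C I M N J D

The 5-move cap with required stops at N leaves no slack for detours.
Route from C: down 2 to M, right 1 to N, up 2 to D — 5 moves in all.
Check: all required cells visited; 5 ≤ 5 moves.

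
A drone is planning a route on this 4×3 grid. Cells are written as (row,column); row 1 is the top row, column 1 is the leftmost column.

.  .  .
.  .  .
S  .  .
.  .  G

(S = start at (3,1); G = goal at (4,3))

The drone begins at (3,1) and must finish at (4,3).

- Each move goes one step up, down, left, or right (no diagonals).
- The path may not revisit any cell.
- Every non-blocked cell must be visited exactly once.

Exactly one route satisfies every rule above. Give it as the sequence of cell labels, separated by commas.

(3,1), (4,1), (4,2), (3,2), (2,2), (2,1), (1,1), (1,2), (1,3), (2,3), (3,3), (4,3)

Need to visit all 12 open cells exactly once, starting at (3,1) and ending at (4,3).
Route from (3,1): down 1 to (4,1), right 1 to (4,2), up 2 to (2,2), left 1 to (2,1), up 1 to (1,1), right 2 to (1,3), down 3 to (4,3) — 11 moves in all.
Check: all 12 open cells covered.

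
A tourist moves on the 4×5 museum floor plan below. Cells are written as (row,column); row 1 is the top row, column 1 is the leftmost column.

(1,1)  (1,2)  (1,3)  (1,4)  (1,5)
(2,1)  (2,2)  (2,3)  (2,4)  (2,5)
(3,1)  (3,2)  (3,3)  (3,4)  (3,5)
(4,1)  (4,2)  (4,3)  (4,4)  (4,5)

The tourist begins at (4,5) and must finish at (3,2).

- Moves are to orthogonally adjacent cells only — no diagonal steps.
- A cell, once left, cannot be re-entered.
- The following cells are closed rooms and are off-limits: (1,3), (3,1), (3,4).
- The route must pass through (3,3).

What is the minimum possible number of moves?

Any route passes through (3,3) somewhere between (4,5) and (3,2). Summing Manhattan distances along the two legs ((4,5) → (3,3) → (3,2)) gives a lower bound of 3 + 1 = 4 moves.
A route of 4 moves achieves this: (4,5) → (4,4) → (4,3) → (3,3) → (3,2).
Since 4 matches the lower bound, it is optimal.

4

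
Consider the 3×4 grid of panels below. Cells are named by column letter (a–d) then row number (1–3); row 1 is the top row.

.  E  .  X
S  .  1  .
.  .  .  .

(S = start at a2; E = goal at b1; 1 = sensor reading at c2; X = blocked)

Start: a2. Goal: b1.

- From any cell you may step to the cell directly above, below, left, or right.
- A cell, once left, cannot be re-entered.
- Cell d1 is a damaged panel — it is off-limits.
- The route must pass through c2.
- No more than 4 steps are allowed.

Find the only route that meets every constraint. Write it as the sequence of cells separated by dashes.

Any route must reach c2 and still end at b1 within 4 moves, so the order of the required stops is forced.
Route from a2: 2× right (reaching c2), up to c1, left to b1 — 4 moves in all.
Check: all required cells visited; 4 ≤ 4 moves.

a2 - b2 - c2 - c1 - b1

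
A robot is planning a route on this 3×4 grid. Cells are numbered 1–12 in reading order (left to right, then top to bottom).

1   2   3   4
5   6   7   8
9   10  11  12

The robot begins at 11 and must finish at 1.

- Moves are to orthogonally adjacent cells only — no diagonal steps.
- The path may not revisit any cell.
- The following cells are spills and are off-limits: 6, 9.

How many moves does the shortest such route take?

The Manhattan distance from 11 to 1 is |3−1| + |3−1| = 4, so at least 4 moves are needed.
A route of 4 moves achieves this: 11 → 7 → 3 → 2 → 1.
Since 4 matches the lower bound, it is optimal.

4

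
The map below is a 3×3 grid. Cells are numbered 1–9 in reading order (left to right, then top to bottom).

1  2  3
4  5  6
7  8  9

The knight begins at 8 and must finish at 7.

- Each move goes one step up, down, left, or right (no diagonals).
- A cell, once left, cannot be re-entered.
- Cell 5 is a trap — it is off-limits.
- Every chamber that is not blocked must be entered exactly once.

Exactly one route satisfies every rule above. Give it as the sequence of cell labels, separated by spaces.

8 9 6 3 2 1 4 7

Need to visit all 8 open cells exactly once, starting at 8 and ending at 7.
Cell 1 has only two open neighbours (4 and 2), so the path must pass straight through it: one of those is the cell it's entered from and the other is where it exits.
Route from 8: right to 9, 2× up (reaching 3), 2× left (reaching 1), 2× down (reaching 7) — 7 moves in all.
Check: all 8 open cells covered.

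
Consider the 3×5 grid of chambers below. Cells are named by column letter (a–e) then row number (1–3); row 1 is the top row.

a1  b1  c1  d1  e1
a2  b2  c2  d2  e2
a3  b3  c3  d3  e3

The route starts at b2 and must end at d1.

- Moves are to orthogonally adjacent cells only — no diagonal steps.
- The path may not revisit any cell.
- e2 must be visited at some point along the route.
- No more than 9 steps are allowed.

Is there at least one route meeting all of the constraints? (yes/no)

yes

One route that works: b2 → c2 → d2 → e2 → e1 → d1.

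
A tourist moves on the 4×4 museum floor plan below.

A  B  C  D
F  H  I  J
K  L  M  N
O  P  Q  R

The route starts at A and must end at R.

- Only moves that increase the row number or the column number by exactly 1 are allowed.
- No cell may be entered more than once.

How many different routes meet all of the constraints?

A right/down-only route from A to R makes exactly 3 down-moves and 3 right-moves in some order.
With no other constraints that would be C(6,3) = 20 routes.
That gives 20 routes.

20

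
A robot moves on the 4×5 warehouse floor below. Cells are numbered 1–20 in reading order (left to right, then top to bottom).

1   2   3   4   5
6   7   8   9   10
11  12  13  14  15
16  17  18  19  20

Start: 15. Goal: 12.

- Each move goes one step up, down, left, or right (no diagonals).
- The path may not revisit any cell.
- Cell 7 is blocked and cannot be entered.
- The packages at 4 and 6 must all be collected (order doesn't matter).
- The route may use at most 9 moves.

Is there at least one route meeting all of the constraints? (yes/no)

yes

One route that works: 15 → 10 → 5 → 4 → 3 → 2 → 1 → 6 → 11 → 12.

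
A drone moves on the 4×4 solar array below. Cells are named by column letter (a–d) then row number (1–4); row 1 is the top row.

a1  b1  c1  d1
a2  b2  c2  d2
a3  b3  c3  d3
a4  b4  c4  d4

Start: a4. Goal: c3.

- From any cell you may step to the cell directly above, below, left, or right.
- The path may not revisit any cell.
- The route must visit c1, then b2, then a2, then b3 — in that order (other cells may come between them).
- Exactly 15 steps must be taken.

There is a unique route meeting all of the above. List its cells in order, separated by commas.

The waypoints must appear in the order c1, b2, a2, b3, with no cell reused.
Route from a4: 3× right (reaching d4), 3× up (reaching d1), left to c1, down to c2, left to b2, up to b1, left to a1, 2× down (reaching a3), 2× right (reaching c3) — 15 moves in all.
Check: order respected (c1 at step 7, b2 at step 9, a2 at step 12, b3 at step 14); 15 moves as required.

a4, b4, c4, d4, d3, d2, d1, c1, c2, b2, b1, a1, a2, a3, b3, c3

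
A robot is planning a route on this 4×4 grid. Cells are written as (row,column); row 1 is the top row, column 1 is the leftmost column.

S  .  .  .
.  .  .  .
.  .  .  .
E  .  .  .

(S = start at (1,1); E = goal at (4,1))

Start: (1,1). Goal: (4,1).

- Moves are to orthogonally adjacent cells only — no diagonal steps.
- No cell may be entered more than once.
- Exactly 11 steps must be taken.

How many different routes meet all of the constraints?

Need simple routes of exactly 11 moves from (1,1) to (4,1) (Manhattan distance 3, so 4 moves are spent on a detour and 4 undoing it).
Branch systematically from the start, pruning whenever the remaining move budget drops below the Manhattan distance to (4,1) or differs from it in parity. Grouping the completions by first move — via (2,1): 28; via (1,2): 33 — and summing: 28 + 33 = 61.
That gives 61 routes.

61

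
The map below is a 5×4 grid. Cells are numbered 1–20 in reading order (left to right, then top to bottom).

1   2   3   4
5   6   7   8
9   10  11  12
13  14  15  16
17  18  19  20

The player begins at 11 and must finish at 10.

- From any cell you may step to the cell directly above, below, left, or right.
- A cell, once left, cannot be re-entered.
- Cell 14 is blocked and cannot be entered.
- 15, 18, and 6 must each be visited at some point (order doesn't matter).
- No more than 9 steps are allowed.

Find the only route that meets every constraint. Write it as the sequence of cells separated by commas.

Any route must reach 15, 18, and 6 and still end at 10 within 9 moves, so the order of the required stops is forced.
Route from 11: down 2 to 19, left 2 to 17, up 3 to 5, right 1 to 6, down 1 to 10 — 9 moves in all.
Check: all required cells visited; 9 ≤ 9 moves.

11, 15, 19, 18, 17, 13, 9, 5, 6, 10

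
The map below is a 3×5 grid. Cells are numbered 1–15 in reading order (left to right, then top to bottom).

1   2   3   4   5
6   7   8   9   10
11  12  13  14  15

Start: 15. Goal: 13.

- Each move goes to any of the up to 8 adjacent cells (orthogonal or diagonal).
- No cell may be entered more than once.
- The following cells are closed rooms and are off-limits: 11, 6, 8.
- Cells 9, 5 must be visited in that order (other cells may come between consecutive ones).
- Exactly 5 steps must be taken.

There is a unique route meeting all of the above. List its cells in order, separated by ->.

The waypoints must appear in the order 9, 5, with no cell reused.
Route from 15: up-left to 9, up-right to 5, down to 10, down-left to 14, left to 13 — 5 moves in all.
Check: order respected (9 at step 1, 5 at step 2); 5 moves as required.

15 -> 9 -> 5 -> 10 -> 14 -> 13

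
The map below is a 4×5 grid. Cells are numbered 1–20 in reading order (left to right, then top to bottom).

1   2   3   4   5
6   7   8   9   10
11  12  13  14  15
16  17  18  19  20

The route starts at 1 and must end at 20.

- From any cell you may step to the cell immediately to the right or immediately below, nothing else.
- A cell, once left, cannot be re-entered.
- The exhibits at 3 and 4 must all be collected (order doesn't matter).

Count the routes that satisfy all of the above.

A right/down-only route from 1 to 20 makes exactly 3 down-moves and 4 right-moves in some order.
With no other constraints that would be C(7,3) = 35 routes.
A monotone route can only reach the required cells in the order 3, 4, so split there and multiply the segment counts: 1→3: 1; 3→4: 1; 4→20: 4; product = 4.
That gives 4 routes.

4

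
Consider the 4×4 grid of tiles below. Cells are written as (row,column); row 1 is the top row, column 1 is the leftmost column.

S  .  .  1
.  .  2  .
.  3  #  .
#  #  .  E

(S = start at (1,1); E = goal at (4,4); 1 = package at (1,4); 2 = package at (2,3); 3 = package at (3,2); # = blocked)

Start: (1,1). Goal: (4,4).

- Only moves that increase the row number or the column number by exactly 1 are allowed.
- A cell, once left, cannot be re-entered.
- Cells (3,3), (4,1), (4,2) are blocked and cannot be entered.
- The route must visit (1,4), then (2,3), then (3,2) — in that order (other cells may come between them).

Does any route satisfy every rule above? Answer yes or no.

no

(2,3) lies to the left of (1,4), so going from (1,4) to (2,3) would need a leftward move — but moves only go right/down, so (1,4) cannot be visited before (2,3).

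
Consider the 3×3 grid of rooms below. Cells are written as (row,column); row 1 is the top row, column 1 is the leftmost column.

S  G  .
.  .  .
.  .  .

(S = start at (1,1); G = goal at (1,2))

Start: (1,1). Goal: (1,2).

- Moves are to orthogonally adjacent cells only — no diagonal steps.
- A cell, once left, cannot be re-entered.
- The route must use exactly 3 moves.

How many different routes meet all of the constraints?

1

Need simple routes of exactly 3 moves from (1,1) to (1,2) (Manhattan distance 1, so 1 moves are spent on a detour and 1 undoing it).
Enumerating: (1,1) (2,1) (2,2) (1,2).
That gives 1 route.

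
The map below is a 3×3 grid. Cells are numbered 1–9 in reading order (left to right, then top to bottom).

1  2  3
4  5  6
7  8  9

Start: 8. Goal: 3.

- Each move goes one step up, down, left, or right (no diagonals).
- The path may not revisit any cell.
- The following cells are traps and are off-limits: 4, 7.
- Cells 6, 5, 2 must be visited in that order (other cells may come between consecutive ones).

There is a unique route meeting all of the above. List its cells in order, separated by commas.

The waypoints must appear in the order 6, 5, 2, with no cell reused.
Route from 8: right 1 to 9, up 1 to 6, left 1 to 5, up 1 to 2, right 1 to 3 — 5 moves in all.
Check: order respected (6 at step 2, 5 at step 3, 2 at step 4).

8, 9, 6, 5, 2, 3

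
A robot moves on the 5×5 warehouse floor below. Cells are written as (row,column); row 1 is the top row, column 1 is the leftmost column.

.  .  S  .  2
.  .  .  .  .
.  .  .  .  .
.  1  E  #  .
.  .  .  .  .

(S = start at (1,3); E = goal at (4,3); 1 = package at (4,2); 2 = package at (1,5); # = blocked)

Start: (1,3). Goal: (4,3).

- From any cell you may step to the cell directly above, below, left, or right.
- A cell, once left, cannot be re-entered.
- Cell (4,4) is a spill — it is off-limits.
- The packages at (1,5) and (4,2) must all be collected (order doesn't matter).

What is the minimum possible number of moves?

9

Any route passes through (1,5) and (4,2) in some order between (1,3) and (4,3). Summing Manhattan distances along each leg and taking the cheapest ordering ((1,3) → (1,5) → (4,2) → (4,3)) gives a lower bound of 2 + 6 + 1 = 9 moves.
A route of 9 moves achieves this: (1,3) → (1,4) → (1,5) → (2,5) → (3,5) → (3,4) → (3,3) → (3,2) → (4,2) → (4,3).
Since 9 matches the lower bound, it is optimal.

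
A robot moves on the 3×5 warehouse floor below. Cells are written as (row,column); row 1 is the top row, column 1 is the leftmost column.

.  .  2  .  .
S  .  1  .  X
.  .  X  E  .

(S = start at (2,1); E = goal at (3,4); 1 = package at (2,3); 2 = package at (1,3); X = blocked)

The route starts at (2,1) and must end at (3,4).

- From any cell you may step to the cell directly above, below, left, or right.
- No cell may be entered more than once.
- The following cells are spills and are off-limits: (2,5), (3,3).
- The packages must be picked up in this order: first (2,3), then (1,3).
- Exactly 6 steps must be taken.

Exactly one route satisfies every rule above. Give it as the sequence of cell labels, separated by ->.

(2,1) -> (2,2) -> (2,3) -> (1,3) -> (1,4) -> (2,4) -> (3,4)

The waypoints must appear in the order (2,3), (1,3), with no cell reused.
Route from (2,1): 2× right (reaching (2,3)), up to (1,3), right to (1,4), 2× down (reaching (3,4)) — 6 moves in all.
Check: order respected (1 at step 2, 2 at step 3); 6 moves as required.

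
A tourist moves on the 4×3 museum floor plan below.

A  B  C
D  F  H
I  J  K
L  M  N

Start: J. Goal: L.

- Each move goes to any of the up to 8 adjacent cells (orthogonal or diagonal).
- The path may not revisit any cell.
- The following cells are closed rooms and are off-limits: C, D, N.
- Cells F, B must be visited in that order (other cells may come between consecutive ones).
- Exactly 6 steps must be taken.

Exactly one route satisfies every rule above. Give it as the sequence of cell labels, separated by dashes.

J - F - B - H - K - M - L

The waypoints must appear in the order F, B, with no cell reused.
Route from J: up 2 to B, down-right 1 to H, down 1 to K, down-left 1 to M, left 1 to L — 6 moves in all.
Check: order respected (F at step 1, B at step 2); 6 moves as required.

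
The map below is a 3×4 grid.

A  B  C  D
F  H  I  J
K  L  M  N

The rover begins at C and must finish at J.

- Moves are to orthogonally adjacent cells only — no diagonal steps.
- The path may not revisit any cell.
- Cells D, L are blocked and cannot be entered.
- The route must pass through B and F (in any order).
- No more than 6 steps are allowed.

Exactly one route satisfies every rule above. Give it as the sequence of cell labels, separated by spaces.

C B A F H I J

Any route must reach B and F and still end at J within 6 moves, so the order of the required stops is forced.
Route from C: 2× left (reaching A), down to F, 3× right (reaching J) — 6 moves in all.
Check: all required cells visited; 6 ≤ 6 moves.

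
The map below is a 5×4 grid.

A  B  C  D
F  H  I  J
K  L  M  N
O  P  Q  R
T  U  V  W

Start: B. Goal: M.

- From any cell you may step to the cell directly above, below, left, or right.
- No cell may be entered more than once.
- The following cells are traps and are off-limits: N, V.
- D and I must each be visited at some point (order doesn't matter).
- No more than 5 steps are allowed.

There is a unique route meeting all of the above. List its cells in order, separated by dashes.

B - C - D - J - I - M

Any route must reach D and I and still end at M within 5 moves, so the order of the required stops is forced.
Route from B: 2× right (reaching D), down to J, left to I, down to M — 5 moves in all.
Check: all required cells visited; 5 ≤ 5 moves.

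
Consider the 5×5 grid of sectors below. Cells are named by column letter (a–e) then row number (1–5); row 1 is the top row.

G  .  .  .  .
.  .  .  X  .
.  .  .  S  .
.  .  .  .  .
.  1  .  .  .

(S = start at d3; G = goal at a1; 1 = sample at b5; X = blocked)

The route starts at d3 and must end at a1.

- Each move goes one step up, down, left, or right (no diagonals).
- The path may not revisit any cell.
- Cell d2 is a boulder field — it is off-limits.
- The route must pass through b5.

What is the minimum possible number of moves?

9

Any route passes through b5 somewhere between d3 and a1. Summing Manhattan distances along the two legs (d3 → b5 → a1) gives a lower bound of 4 + 5 = 9 moves.
A route of 9 moves achieves this: d3 → d4 → d5 → c5 → b5 → b4 → b3 → b2 → b1 → a1.
Since 9 matches the lower bound, it is optimal.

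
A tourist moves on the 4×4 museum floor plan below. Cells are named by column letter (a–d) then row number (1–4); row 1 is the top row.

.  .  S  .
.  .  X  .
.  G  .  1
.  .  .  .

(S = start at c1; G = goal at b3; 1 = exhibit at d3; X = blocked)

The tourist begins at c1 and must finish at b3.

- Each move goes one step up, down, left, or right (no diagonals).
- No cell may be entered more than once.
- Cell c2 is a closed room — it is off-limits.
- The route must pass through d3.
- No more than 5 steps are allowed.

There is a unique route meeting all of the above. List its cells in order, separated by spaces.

c1 d1 d2 d3 c3 b3

Any route must reach d3 and still end at b3 within 5 moves, so the order of the required stops is forced.
Route from c1: right to d1, 2× down (reaching d3), 2× left (reaching b3) — 5 moves in all.
Check: all required cells visited; 5 ≤ 5 moves.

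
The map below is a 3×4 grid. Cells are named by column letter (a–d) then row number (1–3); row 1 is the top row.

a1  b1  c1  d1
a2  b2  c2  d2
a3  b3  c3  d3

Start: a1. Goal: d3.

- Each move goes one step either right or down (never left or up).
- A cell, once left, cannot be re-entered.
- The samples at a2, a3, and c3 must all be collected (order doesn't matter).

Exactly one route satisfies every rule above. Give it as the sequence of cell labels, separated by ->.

a1 -> a2 -> a3 -> b3 -> c3 -> d3

Moves only go right or down, so the column and row indices never decrease.
Route from a1: down 2 to a3, right 3 to d3 — 5 moves in all.
Check: all required cells visited.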